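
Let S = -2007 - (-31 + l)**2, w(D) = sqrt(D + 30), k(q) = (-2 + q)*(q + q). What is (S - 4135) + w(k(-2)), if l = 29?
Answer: -6146 + sqrt(46) ≈ -6139.2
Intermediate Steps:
k(q) = 2*q*(-2 + q) (k(q) = (-2 + q)*(2*q) = 2*q*(-2 + q))
w(D) = sqrt(30 + D)
S = -2011 (S = -2007 - (-31 + 29)**2 = -2007 - 1*(-2)**2 = -2007 - 1*4 = -2007 - 4 = -2011)
(S - 4135) + w(k(-2)) = (-2011 - 4135) + sqrt(30 + 2*(-2)*(-2 - 2)) = -6146 + sqrt(30 + 2*(-2)*(-4)) = -6146 + sqrt(30 + 16) = -6146 + sqrt(46)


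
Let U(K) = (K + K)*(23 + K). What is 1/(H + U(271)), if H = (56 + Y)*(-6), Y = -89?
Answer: 1/159546 ≈ 6.2678e-6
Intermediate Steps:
U(K) = 2*K*(23 + K) (U(K) = (2*K)*(23 + K) = 2*K*(23 + K))
H = 198 (H = (56 - 89)*(-6) = -33*(-6) = 198)
1/(H + U(271)) = 1/(198 + 2*271*(23 + 271)) = 1/(198 + 2*271*294) = 1/(198 + 159348) = 1/159546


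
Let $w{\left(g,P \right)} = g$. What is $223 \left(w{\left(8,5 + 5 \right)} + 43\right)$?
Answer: $11373$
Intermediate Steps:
$223 \left(w{\left(8,5 + 5 \right)} + 43\right) = 223 \left(8 + 43\right) = 223 \cdot 51 = 11373$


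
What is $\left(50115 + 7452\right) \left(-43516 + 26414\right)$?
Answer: $-984510834$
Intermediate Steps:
$\left(50115 + 7452\right) \left(-43516 + 26414\right) = 57567 \left(-17102\right) = -984510834$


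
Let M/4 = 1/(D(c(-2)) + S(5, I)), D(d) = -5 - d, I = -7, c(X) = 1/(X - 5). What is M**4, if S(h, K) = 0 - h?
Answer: 614656/22667121 ≈ 0.027117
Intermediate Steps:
c(X) = 1/(-5 + X)
S(h, K) = -h
M = -28/69 (M = 4/((-5 - 1/(-5 - 2)) - 1*5) = 4/((-5 - 1/(-7)) - 5) = 4/((-5 - 1*(-1/7)) - 5) = 4/((-5 + 1/7) - 5) = 4/(-34/7 - 5) = 4/(-69/7) = 4*(-7/69) = -28/69 ≈ -0.40580)
M**4 = (-28/69)**4 = 614656/22667121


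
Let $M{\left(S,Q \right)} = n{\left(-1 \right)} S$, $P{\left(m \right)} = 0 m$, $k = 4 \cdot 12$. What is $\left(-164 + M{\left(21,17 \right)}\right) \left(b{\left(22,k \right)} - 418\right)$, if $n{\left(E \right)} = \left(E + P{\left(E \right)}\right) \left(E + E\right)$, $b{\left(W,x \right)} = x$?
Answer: $45140$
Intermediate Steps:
$k = 48$
$P{\left(m \right)} = 0$
$n{\left(E \right)} = 2 E^{2}$ ($n{\left(E \right)} = \left(E + 0\right) \left(E + E\right) = E 2 E = 2 E^{2}$)
$M{\left(S,Q \right)} = 2 S$ ($M{\left(S,Q \right)} = 2 \left(-1\right)^{2} S = 2 \cdot 1 S = 2 S$)
$\left(-164 + M{\left(21,17 \right)}\right) \left(b{\left(22,k \right)} - 418\right) = \left(-164 + 2 \cdot 21\right) \left(48 - 418\right) = \left(-164 + 42\right) \left(-370\right) = \left(-122\right) \left(-370\right) = 45140$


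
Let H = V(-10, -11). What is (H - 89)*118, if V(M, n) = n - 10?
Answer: -12980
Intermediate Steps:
V(M, n) = -10 + n
H = -21 (H = -10 - 11 = -21)
(H - 89)*118 = (-21 - 89)*118 = -110*118 = -12980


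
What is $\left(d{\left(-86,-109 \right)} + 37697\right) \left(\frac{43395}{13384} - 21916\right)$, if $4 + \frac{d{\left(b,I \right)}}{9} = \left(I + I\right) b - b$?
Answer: $- \frac{60758010061283}{13384} \approx -4.5396 \cdot 10^{9}$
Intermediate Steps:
$d{\left(b,I \right)} = -36 - 9 b + 18 I b$ ($d{\left(b,I \right)} = -36 + 9 \left(\left(I + I\right) b - b\right) = -36 + 9 \left(2 I b - b\right) = -36 + 9 \left(- b + 2 I b\right) = -36 + \left(- 9 b + 18 I b\right) = -36 - 9 b + 18 I b$)
$\left(d{\left(-86,-109 \right)} + 37697\right) \left(\frac{43395}{13384} - 21916\right) = \left(\left(-36 - -774 + 18 \left(-109\right) \left(-86\right)\right) + 37697\right) \left(\frac{43395}{13384} - 21916\right) = \left(\left(-36 + 774 + 168732\right) + 37697\right) \left(43395 \cdot \frac{1}{13384} - 21916\right) = \left(169470 + 37697\right) \left(\frac{43395}{13384} - 21916\right) = 207167 \left(- \frac{293280349}{13384}\right) = - \frac{60758010061283}{13384}$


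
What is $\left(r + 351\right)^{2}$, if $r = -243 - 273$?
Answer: $27225$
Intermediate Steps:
$r = -516$
$\left(r + 351\right)^{2} = \left(-516 + 351\right)^{2} = \left(-165\right)^{2} = 27225$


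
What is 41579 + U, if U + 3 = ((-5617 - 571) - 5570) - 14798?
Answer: 15020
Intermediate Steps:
U = -26559 (U = -3 + (((-5617 - 571) - 5570) - 14798) = -3 + ((-6188 - 5570) - 14798) = -3 + (-11758 - 14798) = -3 - 26556 = -26559)
41579 + U = 41579 - 26559 = 15020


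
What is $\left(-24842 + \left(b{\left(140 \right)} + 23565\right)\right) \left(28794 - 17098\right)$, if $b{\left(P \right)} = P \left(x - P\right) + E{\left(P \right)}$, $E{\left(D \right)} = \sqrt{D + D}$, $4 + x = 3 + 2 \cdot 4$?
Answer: $-232715312 + 23392 \sqrt{70} \approx -2.3252 \cdot 10^{8}$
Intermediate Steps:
$x = 7$ ($x = -4 + \left(3 + 2 \cdot 4\right) = -4 + \left(3 + 8\right) = -4 + 11 = 7$)
$E{\left(D \right)} = \sqrt{2} \sqrt{D}$ ($E{\left(D \right)} = \sqrt{2 D} = \sqrt{2} \sqrt{D}$)
$b{\left(P \right)} = P \left(7 - P\right) + \sqrt{2} \sqrt{P}$
$\left(-24842 + \left(b{\left(140 \right)} + 23565\right)\right) \left(28794 - 17098\right) = \left(-24842 + \left(\left(- 140^{2} + 7 \cdot 140 + \sqrt{2} \sqrt{140}\right) + 23565\right)\right) \left(28794 - 17098\right) = \left(-24842 + \left(\left(\left(-1\right) 19600 + 980 + \sqrt{2} \cdot 2 \sqrt{35}\right) + 23565\right)\right) 11696 = \left(-24842 + \left(\left(-19600 + 980 + 2 \sqrt{70}\right) + 23565\right)\right) 11696 = \left(-24842 + \left(\left(-18620 + 2 \sqrt{70}\right) + 23565\right)\right) 11696 = \left(-24842 + \left(4945 + 2 \sqrt{70}\right)\right) 11696 = \left(-19897 + 2 \sqrt{70}\right) 11696 = -232715312 + 23392 \sqrt{70}$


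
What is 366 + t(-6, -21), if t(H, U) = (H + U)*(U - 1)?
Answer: 960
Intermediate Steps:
t(H, U) = (-1 + U)*(H + U) (t(H, U) = (H + U)*(-1 + U) = (-1 + U)*(H + U))
366 + t(-6, -21) = 366 + ((-21)² - 1*(-6) - 1*(-21) - 6*(-21)) = 366 + (441 + 6 + 21 + 126) = 366 + 594 = 960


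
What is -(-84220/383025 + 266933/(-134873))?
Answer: 22720203277/10331946165 ≈ 2.1990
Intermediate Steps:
-(-84220/383025 + 266933/(-134873)) = -(-84220*1/383025 + 266933*(-1/134873)) = -(-16844/76605 - 266933/134873) = -1*(-22720203277/10331946165) = 22720203277/10331946165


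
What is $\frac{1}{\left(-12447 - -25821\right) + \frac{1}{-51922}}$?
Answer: $\frac{51922}{694404827} \approx 7.4772 \cdot 10^{-5}$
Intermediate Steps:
$\frac{1}{\left(-12447 - -25821\right) + \frac{1}{-51922}} = \frac{1}{\left(-12447 + 25821\right) - \frac{1}{51922}} = \frac{1}{13374 - \frac{1}{51922}} = \frac{1}{\frac{694404827}{51922}} = \frac{51922}{694404827}$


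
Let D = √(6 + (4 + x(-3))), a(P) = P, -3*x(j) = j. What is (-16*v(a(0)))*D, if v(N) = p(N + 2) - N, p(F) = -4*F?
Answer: 128*√11 ≈ 424.53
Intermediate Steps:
x(j) = -j/3
v(N) = -8 - 5*N (v(N) = -4*(N + 2) - N = -4*(2 + N) - N = (-8 - 4*N) - N = -8 - 5*N)
D = √11 (D = √(6 + (4 - ⅓*(-3))) = √(6 + (4 + 1)) = √(6 + 5) = √11 ≈ 3.3166)
(-16*v(a(0)))*D = (-16*(-8 - 5*0))*√11 = (-16*(-8 + 0))*√11 = (-16*(-8))*√11 = 128*√11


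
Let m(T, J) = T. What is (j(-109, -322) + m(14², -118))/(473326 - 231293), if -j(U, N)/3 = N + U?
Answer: 1489/242033 ≈ 0.0061521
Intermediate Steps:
j(U, N) = -3*N - 3*U (j(U, N) = -3*(N + U) = -3*N - 3*U)
(j(-109, -322) + m(14², -118))/(473326 - 231293) = ((-3*(-322) - 3*(-109)) + 14²)/(473326 - 231293) = ((966 + 327) + 196)/242033 = (1293 + 196)*(1/242033) = 1489*(1/242033) = 1489/242033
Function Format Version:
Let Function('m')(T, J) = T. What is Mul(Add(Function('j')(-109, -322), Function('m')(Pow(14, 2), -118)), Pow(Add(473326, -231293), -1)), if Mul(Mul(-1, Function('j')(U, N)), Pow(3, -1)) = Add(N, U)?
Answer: Rational(1489, 242033) ≈ 0.0061521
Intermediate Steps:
Function('j')(U, N) = Add(Mul(-3, N), Mul(-3, U)) (Function('j')(U, N) = Mul(-3, Add(N, U)) = Add(Mul(-3, N), Mul(-3, U)))
Mul(Add(Function('j')(-109, -322), Function('m')(Pow(14, 2), -118)), Pow(Add(473326, -231293), -1)) = Mul(Add(Add(Mul(-3, -322), Mul(-3, -109)), Pow(14, 2)), Pow(Add(473326, -231293), -1)) = Mul(Add(Add(966, 327), 196), Pow(242033, -1)) = Mul(Add(1293, 196), Rational(1, 242033)) = Mul(1489, Rational(1, 242033)) = Rational(1489, 242033)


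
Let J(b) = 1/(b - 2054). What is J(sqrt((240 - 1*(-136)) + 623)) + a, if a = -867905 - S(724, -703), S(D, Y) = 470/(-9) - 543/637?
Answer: -20985803535167278/24181318161 - 3*sqrt(111)/4217917 ≈ -8.6785e+5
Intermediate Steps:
J(b) = 1/(-2054 + b)
S(D, Y) = -304277/5733 (S(D, Y) = 470*(-1/9) - 543*1/637 = -470/9 - 543/637 = -304277/5733)
a = -4975395088/5733 (a = -867905 - 1*(-304277/5733) = -867905 + 304277/5733 = -4975395088/5733 ≈ -8.6785e+5)
J(sqrt((240 - 1*(-136)) + 623)) + a = 1/(-2054 + sqrt((240 - 1*(-136)) + 623)) - 4975395088/5733 = 1/(-2054 + sqrt((240 + 136) + 623)) - 4975395088/5733 = 1/(-2054 + sqrt(376 + 623)) - 4975395088/5733 = 1/(-2054 + sqrt(999)) - 4975395088/5733 = 1/(-2054 + 3*sqrt(111)) - 4975395088/5733 = -4975395088/5733 + 1/(-2054 + 3*sqrt(111))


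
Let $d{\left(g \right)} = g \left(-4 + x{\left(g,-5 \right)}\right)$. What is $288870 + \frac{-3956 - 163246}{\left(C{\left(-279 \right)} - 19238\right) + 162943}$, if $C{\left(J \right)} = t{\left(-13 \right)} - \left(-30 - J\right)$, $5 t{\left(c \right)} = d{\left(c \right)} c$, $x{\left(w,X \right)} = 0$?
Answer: $\frac{4928680035}{17062} \approx 2.8887 \cdot 10^{5}$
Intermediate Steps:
$d{\left(g \right)} = - 4 g$ ($d{\left(g \right)} = g \left(-4 + 0\right) = g \left(-4\right) = - 4 g$)
$t{\left(c \right)} = - \frac{4 c^{2}}{5}$ ($t{\left(c \right)} = \frac{- 4 c c}{5} = \frac{\left(-4\right) c^{2}}{5} = - \frac{4 c^{2}}{5}$)
$C{\left(J \right)} = - \frac{526}{5} + J$ ($C{\left(J \right)} = - \frac{4 \left(-13\right)^{2}}{5} - \left(-30 - J\right) = \left(- \frac{4}{5}\right) 169 + \left(30 + J\right) = - \frac{676}{5} + \left(30 + J\right) = - \frac{526}{5} + J$)
$288870 + \frac{-3956 - 163246}{\left(C{\left(-279 \right)} - 19238\right) + 162943} = 288870 + \frac{-3956 - 163246}{\left(\left(- \frac{526}{5} - 279\right) - 19238\right) + 162943} = 288870 - \frac{167202}{\left(- \frac{1921}{5} - 19238\right) + 162943} = 288870 - \frac{167202}{- \frac{98111}{5} + 162943} = 288870 - \frac{167202}{\frac{716604}{5}} = 288870 - \frac{19905}{17062} = \frac{4928680035}{17062}$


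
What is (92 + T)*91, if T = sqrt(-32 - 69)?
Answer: 8372 + 91*I*sqrt(101) ≈ 8372.0 + 914.54*I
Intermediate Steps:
T = I*sqrt(101) (T = sqrt(-101) = I*sqrt(101) ≈ 10.05*I)
(92 + T)*91 = (92 + I*sqrt(101))*91 = 8372 + 91*I*sqrt(101)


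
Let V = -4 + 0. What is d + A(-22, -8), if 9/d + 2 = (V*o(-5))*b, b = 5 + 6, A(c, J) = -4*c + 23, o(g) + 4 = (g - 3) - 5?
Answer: 82815/746 ≈ 111.01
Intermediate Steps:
o(g) = -12 + g (o(g) = -4 + ((g - 3) - 5) = -4 + ((-3 + g) - 5) = -4 + (-8 + g) = -12 + g)
A(c, J) = 23 - 4*c
b = 11
V = -4
d = 9/746 (d = 9/(-2 - 4*(-12 - 5)*11) = 9/(-2 - 4*(-17)*11) = 9/(-2 + 68*11) = 9/(-2 + 748) = 9/746 ≈ 0.012064)
d + A(-22, -8) = 9/746 + (23 - 4*(-22)) = 9/746 + (23 + 88) = 9/746 + 111 = 82815/746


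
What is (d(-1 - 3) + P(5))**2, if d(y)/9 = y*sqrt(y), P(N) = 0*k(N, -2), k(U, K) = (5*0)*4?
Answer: -5184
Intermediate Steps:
k(U, K) = 0 (k(U, K) = 0*4 = 0)
P(N) = 0 (P(N) = 0*0 = 0)
d(y) = 9*y**(3/2) (d(y) = 9*(y*sqrt(y)) = 9*y**(3/2))
(d(-1 - 3) + P(5))**2 = (9*(-1 - 3)**(3/2) + 0)**2 = (9*(-4)**(3/2) + 0)**2 = (9*(-8*I) + 0)**2 = (-72*I + 0)**2 = (-72*I)**2 = -5184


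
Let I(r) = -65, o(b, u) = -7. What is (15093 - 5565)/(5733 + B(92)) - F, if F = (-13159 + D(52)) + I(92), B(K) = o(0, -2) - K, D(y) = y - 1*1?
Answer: 12371035/939 ≈ 13175.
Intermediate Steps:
D(y) = -1 + y (D(y) = y - 1 = -1 + y)
B(K) = -7 - K
F = -13173 (F = (-13159 + (-1 + 52)) - 65 = (-13159 + 51) - 65 = -13108 - 65 = -13173)
(15093 - 5565)/(5733 + B(92)) - F = (15093 - 5565)/(5733 + (-7 - 1*92)) - 1*(-13173) = 9528/(5733 + (-7 - 92)) + 13173 = 9528/(5733 - 99) + 13173 = 9528/5634 + 13173 = 9528*(1/5634) + 13173 = 1588/939 + 13173 = 12371035/939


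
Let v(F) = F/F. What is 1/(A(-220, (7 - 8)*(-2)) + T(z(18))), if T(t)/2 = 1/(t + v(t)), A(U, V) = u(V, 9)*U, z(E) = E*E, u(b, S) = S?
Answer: -325/643498 ≈ -0.00050505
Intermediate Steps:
z(E) = E**2
v(F) = 1
A(U, V) = 9*U
T(t) = 2/(1 + t) (T(t) = 2/(t + 1) = 2/(1 + t))
1/(A(-220, (7 - 8)*(-2)) + T(z(18))) = 1/(9*(-220) + 2/(1 + 18**2)) = 1/(-1980 + 2/(1 + 324)) = 1/(-1980 + 2/325) = 1/(-643498/325) = -325/643498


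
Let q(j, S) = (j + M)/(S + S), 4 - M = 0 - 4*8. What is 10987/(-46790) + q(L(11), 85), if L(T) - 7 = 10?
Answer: 30604/397715 ≈ 0.076950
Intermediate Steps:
M = 36 (M = 4 - (0 - 4*8) = 4 - (0 - 32) = 4 - 1*(-32) = 4 + 32 = 36)
L(T) = 17 (L(T) = 7 + 10 = 17)
q(j, S) = (36 + j)/(2*S) (q(j, S) = (j + 36)/(S + S) = (36 + j)/((2*S)) = (36 + j)*(1/(2*S)) = (36 + j)/(2*S))
10987/(-46790) + q(L(11), 85) = 10987/(-46790) + (1/2)*(36 + 17)/85 = 10987*(-1/46790) + (1/2)*(1/85)*53 = -10987/46790 + 53/170 = 30604/397715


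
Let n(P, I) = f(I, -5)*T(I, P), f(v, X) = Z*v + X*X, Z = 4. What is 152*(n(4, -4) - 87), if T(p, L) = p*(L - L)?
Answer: -13224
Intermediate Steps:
T(p, L) = 0 (T(p, L) = p*0 = 0)
f(v, X) = X² + 4*v (f(v, X) = 4*v + X*X = 4*v + X² = X² + 4*v)
n(P, I) = 0 (n(P, I) = ((-5)² + 4*I)*0 = (25 + 4*I)*0 = 0)
152*(n(4, -4) - 87) = 152*(0 - 87) = 152*(-87) = -13224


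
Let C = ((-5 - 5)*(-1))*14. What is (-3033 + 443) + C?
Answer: -2450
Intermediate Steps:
C = 140 (C = -10*(-1)*14 = 10*14 = 140)
(-3033 + 443) + C = (-3033 + 443) + 140 = -2590 + 140 = -2450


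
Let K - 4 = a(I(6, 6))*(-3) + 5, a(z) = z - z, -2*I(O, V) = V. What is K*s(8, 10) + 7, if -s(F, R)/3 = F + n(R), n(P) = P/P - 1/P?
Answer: -2333/10 ≈ -233.30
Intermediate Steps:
n(P) = 1 - 1/P
I(O, V) = -V/2
a(z) = 0
s(F, R) = -3*F - 3*(-1 + R)/R (s(F, R) = -3*(F + (-1 + R)/R) = -3*F - 3*(-1 + R)/R)
K = 9 (K = 4 + (0*(-3) + 5) = 4 + (0 + 5) = 4 + 5 = 9)
K*s(8, 10) + 7 = 9*(-3 - 3*8 + 3/10) + 7 = 9*(-3 - 24 + 3*(1/10)) + 7 = 9*(-3 - 24 + 3/10) + 7 = 9*(-267/10) + 7 = -2403/10 + 7 = -2333/10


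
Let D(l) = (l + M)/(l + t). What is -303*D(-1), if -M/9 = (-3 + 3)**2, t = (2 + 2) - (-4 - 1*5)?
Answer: 101/4 ≈ 25.250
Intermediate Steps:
t = 13 (t = 4 - (-4 - 5) = 4 - 1*(-9) = 4 + 9 = 13)
M = 0 (M = -9*(-3 + 3)**2 = -9*0**2 = -9*0 = 0)
D(l) = l/(13 + l) (D(l) = (l + 0)/(l + 13) = l/(13 + l))
-303*D(-1) = -(-303)/(13 - 1) = -(-303)/12 = -303*(-1/12) = 101/4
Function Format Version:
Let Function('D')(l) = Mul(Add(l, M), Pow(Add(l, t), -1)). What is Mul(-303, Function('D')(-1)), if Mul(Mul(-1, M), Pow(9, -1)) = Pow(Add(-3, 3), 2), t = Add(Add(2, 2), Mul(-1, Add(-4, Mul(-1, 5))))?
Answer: Rational(101, 4) ≈ 25.250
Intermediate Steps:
t = 13 (t = Add(4, Mul(-1, Add(-4, -5))) = Add(4, Mul(-1, -9)) = Add(4, 9) = 13)
M = 0 (M = Mul(-9, Pow(Add(-3, 3), 2)) = Mul(-9, Pow(0, 2)) = Mul(-9, 0) = 0)
Function('D')(l) = Mul(l, Pow(Add(13, l), -1)) (Function('D')(l) = Mul(Add(l, 0), Pow(Add(l, 13), -1)) = Mul(l, Pow(Add(13, l), -1)))
Mul(-303, Function('D')(-1)) = Mul(-303, Mul(-1, Pow(Add(13, -1), -1))) = Mul(-303, Mul(-1, Pow(12, -1))) = Mul(-303, Mul(-1, Rational(1, 12))) = Mul(-303, Rational(-1, 12)) = Rational(101, 4)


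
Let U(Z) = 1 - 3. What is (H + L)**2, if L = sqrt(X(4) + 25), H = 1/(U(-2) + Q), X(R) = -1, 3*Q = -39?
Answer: 5401/225 - 4*sqrt(6)/15 ≈ 23.351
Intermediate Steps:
U(Z) = -2
Q = -13 (Q = (1/3)*(-39) = -13)
H = -1/15 (H = 1/(-2 - 13) = 1/(-15) = -1/15 ≈ -0.066667)
L = 2*sqrt(6) (L = sqrt(-1 + 25) = sqrt(24) = 2*sqrt(6) ≈ 4.8990)
(H + L)**2 = (-1/15 + 2*sqrt(6))**2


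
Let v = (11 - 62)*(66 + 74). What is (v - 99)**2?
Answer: 52403121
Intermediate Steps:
v = -7140 (v = -51*140 = -7140)
(v - 99)**2 = (-7140 - 99)**2 = (-7239)**2 = 52403121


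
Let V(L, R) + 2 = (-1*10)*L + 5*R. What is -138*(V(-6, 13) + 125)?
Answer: -34224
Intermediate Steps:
V(L, R) = -2 - 10*L + 5*R (V(L, R) = -2 + ((-1*10)*L + 5*R) = -2 + (-10*L + 5*R) = -2 - 10*L + 5*R)
-138*(V(-6, 13) + 125) = -138*((-2 - 10*(-6) + 5*13) + 125) = -138*((-2 + 60 + 65) + 125) = -138*(123 + 125) = -138*248 = -34224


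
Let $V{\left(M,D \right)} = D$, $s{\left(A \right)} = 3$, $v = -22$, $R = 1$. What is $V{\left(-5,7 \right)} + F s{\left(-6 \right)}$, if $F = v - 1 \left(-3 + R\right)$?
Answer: $-53$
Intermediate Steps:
$F = -20$ ($F = -22 - 1 \left(-3 + 1\right) = -22 - 1 \left(-2\right) = -22 - -2 = -22 + 2 = -20$)
$V{\left(-5,7 \right)} + F s{\left(-6 \right)} = 7 - 60 = -53$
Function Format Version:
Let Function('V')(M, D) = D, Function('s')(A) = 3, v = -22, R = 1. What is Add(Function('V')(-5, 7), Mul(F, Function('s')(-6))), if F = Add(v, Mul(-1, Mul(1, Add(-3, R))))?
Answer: -53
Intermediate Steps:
F = -20 (F = Add(-22, Mul(-1, Mul(1, Add(-3, 1)))) = Add(-22, Mul(-1, Mul(1, -2))) = Add(-22, Mul(-1, -2)) = Add(-22, 2) = -20)
Add(Function('V')(-5, 7), Mul(F, Function('s')(-6))) = Add(7, Mul(-20, 3)) = Add(7, -60) = -53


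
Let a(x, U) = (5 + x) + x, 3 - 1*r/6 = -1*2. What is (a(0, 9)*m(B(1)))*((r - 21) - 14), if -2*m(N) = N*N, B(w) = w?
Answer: 25/2 ≈ 12.500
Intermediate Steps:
m(N) = -N²/2 (m(N) = -N*N/2 = -N²/2)
r = 30 (r = 18 - (-6)*2 = 18 - 6*(-2) = 18 + 12 = 30)
a(x, U) = 5 + 2*x
(a(0, 9)*m(B(1)))*((r - 21) - 14) = ((5 + 2*0)*(-½*1²))*((30 - 21) - 14) = ((5 + 0)*(-½*1))*(9 - 14) = (5*(-½))*(-5) = -5/2*(-5) = 25/2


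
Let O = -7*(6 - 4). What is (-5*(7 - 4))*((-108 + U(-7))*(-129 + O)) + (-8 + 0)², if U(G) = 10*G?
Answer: -381746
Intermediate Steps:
O = -14 (O = -7*2 = -14)
(-5*(7 - 4))*((-108 + U(-7))*(-129 + O)) + (-8 + 0)² = (-5*(7 - 4))*((-108 + 10*(-7))*(-129 - 14)) + (-8 + 0)² = (-5*3)*((-108 - 70)*(-143)) + (-8)² = -(-2670)*(-143) + 64 = -15*25454 + 64 = -381810 + 64 = -381746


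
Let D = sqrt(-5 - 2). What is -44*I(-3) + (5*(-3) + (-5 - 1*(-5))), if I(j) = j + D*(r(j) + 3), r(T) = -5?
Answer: 117 + 88*I*sqrt(7) ≈ 117.0 + 232.83*I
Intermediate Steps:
D = I*sqrt(7) (D = sqrt(-7) = I*sqrt(7) ≈ 2.6458*I)
I(j) = j - 2*I*sqrt(7) (I(j) = j + (I*sqrt(7))*(-5 + 3) = j + (I*sqrt(7))*(-2) = j - 2*I*sqrt(7))
-44*I(-3) + (5*(-3) + (-5 - 1*(-5))) = -44*(-3 - 2*I*sqrt(7)) + (5*(-3) + (-5 - 1*(-5))) = (132 + 88*I*sqrt(7)) + (-15 + (-5 + 5)) = (132 + 88*I*sqrt(7)) + (-15 + 0) = (132 + 88*I*sqrt(7)) - 15 = 117 + 88*I*sqrt(7)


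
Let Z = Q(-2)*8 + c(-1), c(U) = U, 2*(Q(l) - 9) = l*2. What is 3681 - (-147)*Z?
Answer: 11766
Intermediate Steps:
Q(l) = 9 + l (Q(l) = 9 + (l*2)/2 = 9 + (2*l)/2 = 9 + l)
Z = 55 (Z = (9 - 2)*8 - 1 = 7*8 - 1 = 56 - 1 = 55)
3681 - (-147)*Z = 3681 - (-147)*55 = 3681 - 1*(-8085) = 3681 + 8085 = 11766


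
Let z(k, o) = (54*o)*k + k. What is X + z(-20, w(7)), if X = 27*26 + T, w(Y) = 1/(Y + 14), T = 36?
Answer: 4666/7 ≈ 666.57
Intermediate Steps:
w(Y) = 1/(14 + Y)
z(k, o) = k + 54*k*o (z(k, o) = 54*k*o + k = k + 54*k*o)
X = 738 (X = 27*26 + 36 = 702 + 36 = 738)
X + z(-20, w(7)) = 738 - 20*(1 + 54/(14 + 7)) = 738 - 20*(1 + 54/21) = 738 - 20*(1 + 54*(1/21)) = 738 - 20*(1 + 18/7) = 738 - 20*25/7 = 738 - 500/7 = 4666/7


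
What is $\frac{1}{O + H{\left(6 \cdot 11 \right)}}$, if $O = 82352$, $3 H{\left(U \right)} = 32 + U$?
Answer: $\frac{3}{247154} \approx 1.2138 \cdot 10^{-5}$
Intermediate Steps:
$H{\left(U \right)} = \frac{32}{3} + \frac{U}{3}$ ($H{\left(U \right)} = \frac{32 + U}{3} = \frac{32}{3} + \frac{U}{3}$)
$\frac{1}{O + H{\left(6 \cdot 11 \right)}} = \frac{1}{82352 + \left(\frac{32}{3} + \frac{6 \cdot 11}{3}\right)} = \frac{1}{82352 + \left(\frac{32}{3} + \frac{1}{3} \cdot 66\right)} = \frac{1}{82352 + \left(\frac{32}{3} + 22\right)} = \frac{1}{82352 + \frac{98}{3}} = \frac{1}{\frac{247154}{3}} = \frac{3}{247154}$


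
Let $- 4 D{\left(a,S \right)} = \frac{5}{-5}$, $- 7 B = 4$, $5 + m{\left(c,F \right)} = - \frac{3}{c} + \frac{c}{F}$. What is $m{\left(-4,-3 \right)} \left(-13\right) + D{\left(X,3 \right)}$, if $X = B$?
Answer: $\frac{229}{6} \approx 38.167$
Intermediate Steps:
$m{\left(c,F \right)} = -5 - \frac{3}{c} + \frac{c}{F}$ ($m{\left(c,F \right)} = -5 - \left(\frac{3}{c} - \frac{c}{F}\right) = -5 - \frac{3}{c} + \frac{c}{F}$)
$B = - \frac{4}{7}$ ($B = \left(- \frac{1}{7}\right) 4 = - \frac{4}{7} \approx -0.57143$)
$X = - \frac{4}{7} \approx -0.57143$
$D{\left(a,S \right)} = \frac{1}{4}$ ($D{\left(a,S \right)} = - \frac{5 \frac{1}{-5}}{4} = - \frac{5 \left(- \frac{1}{5}\right)}{4} = \left(- \frac{1}{4}\right) \left(-1\right) = \frac{1}{4}$)
$m{\left(-4,-3 \right)} \left(-13\right) + D{\left(X,3 \right)} = \left(-5 - \frac{3}{-4} - \frac{4}{-3}\right) \left(-13\right) + \frac{1}{4} = \left(-5 - - \frac{3}{4} - - \frac{4}{3}\right) \left(-13\right) + \frac{1}{4} = \left(-5 + \frac{3}{4} + \frac{4}{3}\right) \left(-13\right) + \frac{1}{4} = \left(- \frac{35}{12}\right) \left(-13\right) + \frac{1}{4} = \frac{455}{12} + \frac{1}{4} = \frac{229}{6}$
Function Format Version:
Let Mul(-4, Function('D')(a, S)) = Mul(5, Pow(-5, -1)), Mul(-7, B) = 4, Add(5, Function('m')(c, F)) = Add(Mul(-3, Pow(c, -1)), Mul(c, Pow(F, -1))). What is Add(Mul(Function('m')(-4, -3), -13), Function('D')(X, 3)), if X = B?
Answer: Rational(229, 6) ≈ 38.167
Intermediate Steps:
Function('m')(c, F) = Add(-5, Mul(-3, Pow(c, -1)), Mul(c, Pow(F, -1))) (Function('m')(c, F) = Add(-5, Add(Mul(-3, Pow(c, -1)), Mul(c, Pow(F, -1)))) = Add(-5, Mul(-3, Pow(c, -1)), Mul(c, Pow(F, -1))))
B = Rational(-4, 7) (B = Mul(Rational(-1, 7), 4) = Rational(-4, 7) ≈ -0.57143)
X = Rational(-4, 7) ≈ -0.57143
Function('D')(a, S) = Rational(1, 4) (Function('D')(a, S) = Mul(Rational(-1, 4), Mul(5, Pow(-5, -1))) = Mul(Rational(-1, 4), Mul(5, Rational(-1, 5))) = Mul(Rational(-1, 4), -1) = Rational(1, 4))
Add(Mul(Function('m')(-4, -3), -13), Function('D')(X, 3)) = Add(Mul(Add(-5, Mul(-3, Pow(-4, -1)), Mul(-4, Pow(-3, -1))), -13), Rational(1, 4)) = Add(Mul(Add(-5, Mul(-3, Rational(-1, 4)), Mul(-4, Rational(-1, 3))), -13), Rational(1, 4)) = Add(Mul(Add(-5, Rational(3, 4), Rational(4, 3)), -13), Rational(1, 4)) = Add(Mul(Rational(-35, 12), -13), Rational(1, 4)) = Add(Rational(455, 12), Rational(1, 4)) = Rational(229, 6)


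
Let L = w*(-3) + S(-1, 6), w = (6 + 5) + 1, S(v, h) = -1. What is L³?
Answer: -50653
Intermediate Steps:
w = 12 (w = 11 + 1 = 12)
L = -37 (L = 12*(-3) - 1 = -36 - 1 = -37)
L³ = (-37)³ = -50653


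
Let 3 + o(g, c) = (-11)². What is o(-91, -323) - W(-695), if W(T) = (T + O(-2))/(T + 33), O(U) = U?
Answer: 77419/662 ≈ 116.95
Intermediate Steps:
o(g, c) = 118 (o(g, c) = -3 + (-11)² = -3 + 121 = 118)
W(T) = (-2 + T)/(33 + T) (W(T) = (T - 2)/(T + 33) = (-2 + T)/(33 + T))
o(-91, -323) - W(-695) = 118 - (-2 - 695)/(33 - 695) = 118 - (-697)/(-662) = 118 - (-1)*(-697)/662 = 118 - 1*697/662 = 118 - 697/662 = 77419/662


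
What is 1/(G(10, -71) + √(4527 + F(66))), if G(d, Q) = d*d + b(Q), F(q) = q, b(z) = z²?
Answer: 5141/26425288 - √4593/26425288 ≈ 0.00019198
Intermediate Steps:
G(d, Q) = Q² + d² (G(d, Q) = d*d + Q² = d² + Q² = Q² + d²)
1/(G(10, -71) + √(4527 + F(66))) = 1/(((-71)² + 10²) + √(4527 + 66)) = 1/((5041 + 100) + √4593) = 1/(5141 + √4593)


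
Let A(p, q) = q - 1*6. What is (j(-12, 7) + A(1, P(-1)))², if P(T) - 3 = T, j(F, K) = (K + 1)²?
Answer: 3600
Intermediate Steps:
j(F, K) = (1 + K)²
P(T) = 3 + T
A(p, q) = -6 + q (A(p, q) = q - 6 = -6 + q)
(j(-12, 7) + A(1, P(-1)))² = ((1 + 7)² + (-6 + (3 - 1)))² = (8² + (-6 + 2))² = (64 - 4)² = 60² = 3600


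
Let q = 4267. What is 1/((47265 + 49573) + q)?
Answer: 1/101105 ≈ 9.8907e-6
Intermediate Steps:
1/((47265 + 49573) + q) = 1/((47265 + 49573) + 4267) = 1/(96838 + 4267) = 1/101105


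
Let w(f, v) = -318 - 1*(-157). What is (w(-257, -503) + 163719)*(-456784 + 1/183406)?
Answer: -6851193256133037/91703 ≈ -7.4711e+10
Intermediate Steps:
w(f, v) = -161 (w(f, v) = -318 + 157 = -161)
(w(-257, -503) + 163719)*(-456784 + 1/183406) = (-161 + 163719)*(-456784 + 1/183406) = 163558*(-456784 + 1/183406) = 163558*(-83776926303/183406) = -6851193256133037/91703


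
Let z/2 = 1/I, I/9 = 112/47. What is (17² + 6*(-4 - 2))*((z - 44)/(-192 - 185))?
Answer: 5598637/190008 ≈ 29.465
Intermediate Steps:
I = 1008/47 (I = 9*(112/47) = 1008/47 ≈ 21.447)
z = 47/504 (z = 2/(1008/47) = 2*(47/1008) = 47/504 ≈ 0.093254)
(17² + 6*(-4 - 2))*((z - 44)/(-192 - 185)) = (17² + 6*(-4 - 2))*((47/504 - 44)/(-192 - 185)) = (289 + 6*(-6))*(-22129/504/(-377)) = (289 - 36)*(-22129/504*(-1/377)) = 253*(22129/190008) = 5598637/190008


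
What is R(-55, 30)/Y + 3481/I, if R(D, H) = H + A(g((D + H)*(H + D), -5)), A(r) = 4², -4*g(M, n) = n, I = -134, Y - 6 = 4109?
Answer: -14318151/551410 ≈ -25.966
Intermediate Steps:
Y = 4115 (Y = 6 + 4109 = 4115)
g(M, n) = -n/4
A(r) = 16
R(D, H) = 16 + H (R(D, H) = H + 16 = 16 + H)
R(-55, 30)/Y + 3481/I = (16 + 30)/4115 + 3481/(-134) = 46*(1/4115) + 3481*(-1/134) = 46/4115 - 3481/134 = -14318151/551410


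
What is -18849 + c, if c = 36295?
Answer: 17446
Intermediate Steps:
-18849 + c = -18849 + 36295 = 17446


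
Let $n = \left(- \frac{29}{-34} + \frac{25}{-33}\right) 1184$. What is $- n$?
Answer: $- \frac{63344}{561} \approx -112.91$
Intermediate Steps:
$n = \frac{63344}{561}$ ($n = \left(\left(-29\right) \left(- \frac{1}{34}\right) + 25 \left(- \frac{1}{33}\right)\right) 1184 = \left(\frac{29}{34} - \frac{25}{33}\right) 1184 = \frac{107}{1122} \cdot 1184 = \frac{63344}{561} \approx 112.91$)
$- n = \left(-1\right) \frac{63344}{561} = - \frac{63344}{561}$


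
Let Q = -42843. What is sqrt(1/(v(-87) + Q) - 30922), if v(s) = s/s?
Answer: 35*I*sqrt(46330923954)/42842 ≈ 175.85*I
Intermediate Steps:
v(s) = 1
sqrt(1/(v(-87) + Q) - 30922) = sqrt(1/(1 - 42843) - 30922) = sqrt(1/(-42842) - 30922) = sqrt(-1/42842 - 30922) = sqrt(-1324760325/42842) = 35*I*sqrt(46330923954)/42842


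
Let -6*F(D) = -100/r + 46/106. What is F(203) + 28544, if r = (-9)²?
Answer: 735239789/25758 ≈ 28544.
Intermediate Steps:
r = 81
F(D) = 3437/25758 (F(D) = -(-100/81 + 46/106)/6 = -(-100*1/81 + 46*(1/106))/6 = -(-100/81 + 23/53)/6 = -⅙*(-3437/4293) = 3437/25758)
F(203) + 28544 = 3437/25758 + 28544 = 735239789/25758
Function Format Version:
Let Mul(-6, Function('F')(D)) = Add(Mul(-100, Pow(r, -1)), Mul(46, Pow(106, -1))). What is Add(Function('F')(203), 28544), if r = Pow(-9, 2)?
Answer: Rational(735239789, 25758) ≈ 28544.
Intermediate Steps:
r = 81
Function('F')(D) = Rational(3437, 25758) (Function('F')(D) = Mul(Rational(-1, 6), Add(Mul(-100, Pow(81, -1)), Mul(46, Pow(106, -1)))) = Mul(Rational(-1, 6), Add(Mul(-100, Rational(1, 81)), Mul(46, Rational(1, 106)))) = Mul(Rational(-1, 6), Add(Rational(-100, 81), Rational(23, 53))) = Mul(Rational(-1, 6), Rational(-3437, 4293)) = Rational(3437, 25758))
Add(Function('F')(203), 28544) = Add(Rational(3437, 25758), 28544) = Rational(735239789, 25758)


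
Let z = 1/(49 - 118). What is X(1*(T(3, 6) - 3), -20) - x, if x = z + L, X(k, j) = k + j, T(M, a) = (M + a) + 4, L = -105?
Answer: 6556/69 ≈ 95.015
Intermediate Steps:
z = -1/69 (z = 1/(-69) = -1/69 ≈ -0.014493)
T(M, a) = 4 + M + a
X(k, j) = j + k
x = -7246/69 (x = -1/69 - 105 = -7246/69 ≈ -105.01)
X(1*(T(3, 6) - 3), -20) - x = (-20 + 1*((4 + 3 + 6) - 3)) - 1*(-7246/69) = (-20 + 1*(13 - 3)) + 7246/69 = (-20 + 1*10) + 7246/69 = (-20 + 10) + 7246/69 = -10 + 7246/69 = 6556/69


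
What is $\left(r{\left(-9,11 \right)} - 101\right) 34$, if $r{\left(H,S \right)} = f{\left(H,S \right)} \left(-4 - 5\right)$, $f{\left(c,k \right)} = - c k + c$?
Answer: $-30974$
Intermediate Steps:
$f{\left(c,k \right)} = c - c k$ ($f{\left(c,k \right)} = - c k + c = c - c k$)
$r{\left(H,S \right)} = - 9 H \left(1 - S\right)$ ($r{\left(H,S \right)} = H \left(1 - S\right) \left(-4 - 5\right) = H \left(1 - S\right) \left(-9\right) = - 9 H \left(1 - S\right)$)
$\left(r{\left(-9,11 \right)} - 101\right) 34 = \left(9 \left(-9\right) \left(-1 + 11\right) - 101\right) 34 = \left(9 \left(-9\right) 10 - 101\right) 34 = \left(-810 - 101\right) 34 = \left(-911\right) 34 = -30974$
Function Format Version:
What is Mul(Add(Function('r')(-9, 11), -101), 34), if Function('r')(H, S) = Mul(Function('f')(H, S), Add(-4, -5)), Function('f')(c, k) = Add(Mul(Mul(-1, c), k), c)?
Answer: -30974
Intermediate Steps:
Function('f')(c, k) = Add(c, Mul(-1, c, k)) (Function('f')(c, k) = Add(Mul(-1, c, k), c) = Add(c, Mul(-1, c, k)))
Function('r')(H, S) = Mul(-9, H, Add(1, Mul(-1, S))) (Function('r')(H, S) = Mul(Mul(H, Add(1, Mul(-1, S))), Add(-4, -5)) = Mul(Mul(H, Add(1, Mul(-1, S))), -9) = Mul(-9, H, Add(1, Mul(-1, S))))
Mul(Add(Function('r')(-9, 11), -101), 34) = Mul(Add(Mul(9, -9, Add(-1, 11)), -101), 34) = Mul(Add(Mul(9, -9, 10), -101), 34) = Mul(Add(-810, -101), 34) = Mul(-911, 34) = -30974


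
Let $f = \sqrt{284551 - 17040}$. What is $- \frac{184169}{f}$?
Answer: $- \frac{184169 \sqrt{267511}}{267511} \approx -356.08$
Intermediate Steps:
$f = \sqrt{267511} \approx 517.21$
$- \frac{184169}{f} = - \frac{184169}{\sqrt{267511}} = - 184169 \frac{\sqrt{267511}}{267511} = - \frac{184169 \sqrt{267511}}{267511}$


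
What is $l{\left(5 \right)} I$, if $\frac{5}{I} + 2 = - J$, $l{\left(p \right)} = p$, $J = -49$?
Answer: $\frac{25}{47} \approx 0.53191$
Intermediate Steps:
$I = \frac{5}{47}$ ($I = \frac{5}{-2 - -49} = \frac{5}{-2 + 49} = \frac{5}{47} \approx 0.10638$)
$l{\left(5 \right)} I = 5 \cdot \frac{5}{47} = \frac{25}{47}$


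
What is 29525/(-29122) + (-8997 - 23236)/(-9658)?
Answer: 163384244/70315069 ≈ 2.3236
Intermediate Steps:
29525/(-29122) + (-8997 - 23236)/(-9658) = 29525*(-1/29122) - 32233*(-1/9658) = -29525/29122 + 32233/9658 = 163384244/70315069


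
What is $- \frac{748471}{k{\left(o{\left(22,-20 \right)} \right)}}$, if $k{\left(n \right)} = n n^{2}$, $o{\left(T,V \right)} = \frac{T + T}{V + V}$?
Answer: $\frac{748471000}{1331} \approx 5.6234 \cdot 10^{5}$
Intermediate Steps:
$o{\left(T,V \right)} = \frac{T}{V}$ ($o{\left(T,V \right)} = \frac{2 T}{2 V} = 2 T \frac{1}{2 V} = \frac{T}{V}$)
$k{\left(n \right)} = n^{3}$
$- \frac{748471}{k{\left(o{\left(22,-20 \right)} \right)}} = - \frac{748471}{\left(\frac{22}{-20}\right)^{3}} = - \frac{748471}{\left(22 \left(- \frac{1}{20}\right)\right)^{3}} = - \frac{748471}{\left(- \frac{11}{10}\right)^{3}} = - \frac{748471}{- \frac{1331}{1000}} = \left(-748471\right) \left(- \frac{1000}{1331}\right) = \frac{748471000}{1331}$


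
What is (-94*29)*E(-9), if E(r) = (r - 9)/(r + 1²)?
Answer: -12267/2 ≈ -6133.5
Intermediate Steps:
E(r) = (-9 + r)/(1 + r) (E(r) = (-9 + r)/(r + 1) = (-9 + r)/(1 + r))
(-94*29)*E(-9) = (-94*29)*((-9 - 9)/(1 - 9)) = -2726*(-18)/(-8) = -(-1363)*(-18)/4 = -2726*9/4 = -12267/2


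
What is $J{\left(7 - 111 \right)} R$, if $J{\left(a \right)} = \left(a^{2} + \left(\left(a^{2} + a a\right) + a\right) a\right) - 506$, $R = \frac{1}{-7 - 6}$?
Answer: $\frac{2228602}{13} \approx 1.7143 \cdot 10^{5}$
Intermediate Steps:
$R = - \frac{1}{13}$ ($R = \frac{1}{-13} = - \frac{1}{13} \approx -0.076923$)
$J{\left(a \right)} = -506 + a^{2} + a \left(a + 2 a^{2}\right)$ ($J{\left(a \right)} = \left(a^{2} + \left(\left(a^{2} + a^{2}\right) + a\right) a\right) - 506 = \left(a^{2} + \left(2 a^{2} + a\right) a\right) - 506 = \left(a^{2} + \left(a + 2 a^{2}\right) a\right) - 506 = \left(a^{2} + a \left(a + 2 a^{2}\right)\right) - 506 = -506 + a^{2} + a \left(a + 2 a^{2}\right)$)
$J{\left(7 - 111 \right)} R = \left(-506 + 2 \left(7 - 111\right)^{2} + 2 \left(7 - 111\right)^{3}\right) \left(- \frac{1}{13}\right) = \left(-506 + 2 \left(-104\right)^{2} + 2 \left(-104\right)^{3}\right) \left(- \frac{1}{13}\right) = \left(-506 + 2 \cdot 10816 + 2 \left(-1124864\right)\right) \left(- \frac{1}{13}\right) = \left(-506 + 21632 - 2249728\right) \left(- \frac{1}{13}\right) = \left(-2228602\right) \left(- \frac{1}{13}\right) = \frac{2228602}{13}$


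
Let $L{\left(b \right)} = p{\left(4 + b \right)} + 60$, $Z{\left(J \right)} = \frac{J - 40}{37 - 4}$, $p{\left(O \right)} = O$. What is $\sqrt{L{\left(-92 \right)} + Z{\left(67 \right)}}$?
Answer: $\frac{i \sqrt{3289}}{11} \approx 5.2136 i$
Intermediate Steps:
$Z{\left(J \right)} = - \frac{40}{33} + \frac{J}{33}$ ($Z{\left(J \right)} = \frac{-40 + J}{33} = \left(-40 + J\right) \frac{1}{33} = - \frac{40}{33} + \frac{J}{33}$)
$L{\left(b \right)} = 64 + b$ ($L{\left(b \right)} = \left(4 + b\right) + 60 = 64 + b$)
$\sqrt{L{\left(-92 \right)} + Z{\left(67 \right)}} = \sqrt{\left(64 - 92\right) + \left(- \frac{40}{33} + \frac{1}{33} \cdot 67\right)} = \sqrt{-28 + \left(- \frac{40}{33} + \frac{67}{33}\right)} = \sqrt{-28 + \frac{9}{11}} = \sqrt{- \frac{299}{11}} = \frac{i \sqrt{3289}}{11}$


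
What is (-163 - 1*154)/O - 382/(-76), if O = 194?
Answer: 6252/1843 ≈ 3.3923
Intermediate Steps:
(-163 - 1*154)/O - 382/(-76) = (-163 - 1*154)/194 - 382/(-76) = (-163 - 154)*(1/194) - 382*(-1/76) = -317*1/194 + 191/38 = -317/194 + 191/38 = 6252/1843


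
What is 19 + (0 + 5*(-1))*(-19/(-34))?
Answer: 551/34 ≈ 16.206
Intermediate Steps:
19 + (0 + 5*(-1))*(-19/(-34)) = 19 + (0 - 5)*(-19*(-1/34)) = 19 - 5*19/34 = 19 - 95/34 = 551/34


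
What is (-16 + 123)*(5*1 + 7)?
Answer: 1284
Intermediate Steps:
(-16 + 123)*(5*1 + 7) = 107*(5 + 7) = 107*12 = 1284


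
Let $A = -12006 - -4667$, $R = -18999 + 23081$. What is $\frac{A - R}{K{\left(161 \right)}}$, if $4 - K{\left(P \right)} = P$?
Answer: $\frac{11421}{157} \approx 72.745$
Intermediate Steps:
$K{\left(P \right)} = 4 - P$
$R = 4082$
$A = -7339$ ($A = -12006 + 4667 = -7339$)
$\frac{A - R}{K{\left(161 \right)}} = \frac{-7339 - 4082}{4 - 161} = - \frac{11421}{-157} = \left(-11421\right) \left(- \frac{1}{157}\right) = \frac{11421}{157}$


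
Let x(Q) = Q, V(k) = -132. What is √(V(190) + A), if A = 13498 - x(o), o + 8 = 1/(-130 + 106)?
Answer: √1925862/12 ≈ 115.65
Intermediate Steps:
o = -193/24 (o = -8 + 1/(-130 + 106) = -8 + 1/(-24) = -8 - 1/24 = -193/24 ≈ -8.0417)
A = 324145/24 (A = 13498 - 1*(-193/24) = 13498 + 193/24 = 324145/24 ≈ 13506.)
√(V(190) + A) = √(-132 + 324145/24) = √(320977/24) = √1925862/12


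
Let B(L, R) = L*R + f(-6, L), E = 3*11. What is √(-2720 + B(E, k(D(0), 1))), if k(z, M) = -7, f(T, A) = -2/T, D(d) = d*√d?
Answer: 2*I*√6639/3 ≈ 54.32*I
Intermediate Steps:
D(d) = d^(3/2)
E = 33
B(L, R) = ⅓ + L*R (B(L, R) = L*R - 2/(-6) = L*R - 2*(-⅙) = L*R + ⅓ = ⅓ + L*R)
√(-2720 + B(E, k(D(0), 1))) = √(-2720 + (⅓ + 33*(-7))) = √(-2720 + (⅓ - 231)) = √(-2720 - 692/3) = √(-8852/3) = 2*I*√6639/3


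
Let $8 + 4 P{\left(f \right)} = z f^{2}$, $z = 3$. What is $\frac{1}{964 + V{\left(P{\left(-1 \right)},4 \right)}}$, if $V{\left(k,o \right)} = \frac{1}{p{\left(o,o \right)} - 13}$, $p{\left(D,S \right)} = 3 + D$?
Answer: $\frac{6}{5783} \approx 0.0010375$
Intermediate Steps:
$P{\left(f \right)} = -2 + \frac{3 f^{2}}{4}$
$V{\left(k,o \right)} = \frac{1}{-10 + o}$ ($V{\left(k,o \right)} = \frac{1}{\left(3 + o\right) - 13} = \frac{1}{-10 + o}$)
$\frac{1}{964 + V{\left(P{\left(-1 \right)},4 \right)}} = \frac{1}{964 + \frac{1}{-10 + 4}} = \frac{1}{964 + \frac{1}{-6}} = \frac{1}{964 - \frac{1}{6}} = \frac{1}{\frac{5783}{6}} = \frac{6}{5783}$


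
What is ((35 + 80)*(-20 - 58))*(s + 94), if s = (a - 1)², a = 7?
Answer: -1166100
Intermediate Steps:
s = 36 (s = (7 - 1)² = 6² = 36)
((35 + 80)*(-20 - 58))*(s + 94) = ((35 + 80)*(-20 - 58))*(36 + 94) = (115*(-78))*130 = -8970*130 = -1166100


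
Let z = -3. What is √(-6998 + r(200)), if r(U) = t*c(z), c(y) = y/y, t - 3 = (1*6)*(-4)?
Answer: I*√7019 ≈ 83.779*I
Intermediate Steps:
t = -21 (t = 3 + (1*6)*(-4) = 3 + 6*(-4) = 3 - 24 = -21)
c(y) = 1
r(U) = -21 (r(U) = -21*1 = -21)
√(-6998 + r(200)) = √(-6998 - 21) = √(-7019) = I*√7019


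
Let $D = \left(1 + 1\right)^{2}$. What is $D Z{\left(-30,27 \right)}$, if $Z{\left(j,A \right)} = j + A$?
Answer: $-12$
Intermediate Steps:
$Z{\left(j,A \right)} = A + j$
$D = 4$ ($D = 2^{2} = 4$)
$D Z{\left(-30,27 \right)} = 4 \left(27 - 30\right) = 4 \left(-3\right) = -12$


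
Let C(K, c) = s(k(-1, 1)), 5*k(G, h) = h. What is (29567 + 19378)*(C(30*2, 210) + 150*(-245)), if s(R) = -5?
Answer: -1798973475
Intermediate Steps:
k(G, h) = h/5
C(K, c) = -5
(29567 + 19378)*(C(30*2, 210) + 150*(-245)) = (29567 + 19378)*(-5 + 150*(-245)) = 48945*(-5 - 36750) = 48945*(-36755) = -1798973475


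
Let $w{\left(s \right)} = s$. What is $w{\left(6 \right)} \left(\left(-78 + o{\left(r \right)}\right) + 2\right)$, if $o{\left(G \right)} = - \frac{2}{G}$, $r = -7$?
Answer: $- \frac{3180}{7} \approx -454.29$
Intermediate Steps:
$w{\left(6 \right)} \left(\left(-78 + o{\left(r \right)}\right) + 2\right) = 6 \left(\left(-78 - \frac{2}{-7}\right) + 2\right) = 6 \left(\left(-78 - - \frac{2}{7}\right) + 2\right) = 6 \left(\left(-78 + \frac{2}{7}\right) + 2\right) = 6 \left(- \frac{544}{7} + 2\right) = 6 \left(- \frac{530}{7}\right) = - \frac{3180}{7}$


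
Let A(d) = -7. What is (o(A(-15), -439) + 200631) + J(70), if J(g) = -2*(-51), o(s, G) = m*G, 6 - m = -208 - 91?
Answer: 66838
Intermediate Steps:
m = 305 (m = 6 - (-208 - 91) = 6 - 1*(-299) = 6 + 299 = 305)
o(s, G) = 305*G
J(g) = 102
(o(A(-15), -439) + 200631) + J(70) = (305*(-439) + 200631) + 102 = (-133895 + 200631) + 102 = 66736 + 102 = 66838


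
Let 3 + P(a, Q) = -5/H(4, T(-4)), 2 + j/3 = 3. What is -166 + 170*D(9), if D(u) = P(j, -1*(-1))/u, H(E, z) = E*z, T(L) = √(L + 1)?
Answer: -668/3 + 425*I*√3/54 ≈ -222.67 + 13.632*I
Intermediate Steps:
T(L) = √(1 + L)
j = 3 (j = -6 + 3*3 = -6 + 9 = 3)
P(a, Q) = -3 + 5*I*√3/12 (P(a, Q) = -3 - 5*1/(4*√(1 - 4)) = -3 - 5*(-I*√3/12) = -3 - (-5)*I*√3/12 = -3 + 5*I*√3/12)
D(u) = (-3 + 5*I*√3/12)/u
-166 + 170*D(9) = -166 + 170*((1/12)*(-36 + 5*I*√3)/9) = -166 + 170*((1/12)*(⅑)*(-36 + 5*I*√3)) = -166 + 170*(-⅓ + 5*I*√3/108) = -166 + (-170/3 + 425*I*√3/54) = -668/3 + 425*I*√3/54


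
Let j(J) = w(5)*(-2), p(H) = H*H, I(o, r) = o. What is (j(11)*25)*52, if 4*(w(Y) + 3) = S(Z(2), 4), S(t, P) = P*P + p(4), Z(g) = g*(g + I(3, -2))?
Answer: -13000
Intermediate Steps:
p(H) = H**2
Z(g) = g*(3 + g) (Z(g) = g*(g + 3) = g*(3 + g))
S(t, P) = 16 + P**2 (S(t, P) = P*P + 4**2 = P**2 + 16 = 16 + P**2)
w(Y) = 5 (w(Y) = -3 + (16 + 4**2)/4 = -3 + (16 + 16)/4 = -3 + (1/4)*32 = -3 + 8 = 5)
j(J) = -10 (j(J) = 5*(-2) = -10)
(j(11)*25)*52 = -10*25*52 = -250*52 = -13000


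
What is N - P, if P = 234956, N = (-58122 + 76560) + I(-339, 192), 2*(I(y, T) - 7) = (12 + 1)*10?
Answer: -216446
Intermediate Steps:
I(y, T) = 72 (I(y, T) = 7 + ((12 + 1)*10)/2 = 7 + (13*10)/2 = 7 + (½)*130 = 7 + 65 = 72)
N = 18510 (N = (-58122 + 76560) + 72 = 18438 + 72 = 18510)
N - P = 18510 - 1*234956 = 18510 - 234956 = -216446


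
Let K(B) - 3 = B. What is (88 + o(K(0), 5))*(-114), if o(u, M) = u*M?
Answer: -11742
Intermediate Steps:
K(B) = 3 + B
o(u, M) = M*u
(88 + o(K(0), 5))*(-114) = (88 + 5*(3 + 0))*(-114) = (88 + 5*3)*(-114) = (88 + 15)*(-114) = 103*(-114) = -11742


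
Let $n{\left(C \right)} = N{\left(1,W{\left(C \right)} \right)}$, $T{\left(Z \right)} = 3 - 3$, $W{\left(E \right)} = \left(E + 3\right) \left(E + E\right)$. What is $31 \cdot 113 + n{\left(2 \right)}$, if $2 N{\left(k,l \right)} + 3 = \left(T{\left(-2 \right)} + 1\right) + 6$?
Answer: $3505$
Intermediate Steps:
$W{\left(E \right)} = 2 E \left(3 + E\right)$ ($W{\left(E \right)} = \left(3 + E\right) 2 E = 2 E \left(3 + E\right)$)
$T{\left(Z \right)} = 0$ ($T{\left(Z \right)} = 3 - 3 = 0$)
$N{\left(k,l \right)} = 2$ ($N{\left(k,l \right)} = - \frac{3}{2} + \frac{\left(0 + 1\right) + 6}{2} = - \frac{3}{2} + \frac{1 + 6}{2} = - \frac{3}{2} + \frac{1}{2} \cdot 7 = - \frac{3}{2} + \frac{7}{2} = 2$)
$n{\left(C \right)} = 2$
$31 \cdot 113 + n{\left(2 \right)} = 31 \cdot 113 + 2 = 3503 + 2 = 3505$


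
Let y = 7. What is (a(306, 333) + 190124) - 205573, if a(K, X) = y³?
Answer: -15106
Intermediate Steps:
a(K, X) = 343 (a(K, X) = 7³ = 343)
(a(306, 333) + 190124) - 205573 = (343 + 190124) - 205573 = 190467 - 205573 = -15106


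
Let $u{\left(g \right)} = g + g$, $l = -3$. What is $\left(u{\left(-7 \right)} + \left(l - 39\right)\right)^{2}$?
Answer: $3136$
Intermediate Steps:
$u{\left(g \right)} = 2 g$
$\left(u{\left(-7 \right)} + \left(l - 39\right)\right)^{2} = \left(2 \left(-7\right) - 42\right)^{2} = \left(-14 - 42\right)^{2} = \left(-56\right)^{2} = 3136$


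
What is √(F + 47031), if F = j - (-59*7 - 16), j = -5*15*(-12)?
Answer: 2*√12090 ≈ 219.91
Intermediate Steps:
j = 900 (j = -75*(-12) = 900)
F = 1329 (F = 900 - (-59*7 - 16) = 900 - (-413 - 16) = 900 - 1*(-429) = 900 + 429 = 1329)
√(F + 47031) = √(1329 + 47031) = √48360 = 2*√12090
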